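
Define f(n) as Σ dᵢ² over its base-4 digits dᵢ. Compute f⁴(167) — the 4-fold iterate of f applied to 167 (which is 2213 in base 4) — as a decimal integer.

4

167 = (2,2,1,3)_4 → 2² + 2² + 1² + 3² = 18
18 = (1,0,2)_4 → 1² + 0² + 2² = 5
5 = (1,1)_4 → 1² + 1² = 2
2 = (2)_4 → 2² = 4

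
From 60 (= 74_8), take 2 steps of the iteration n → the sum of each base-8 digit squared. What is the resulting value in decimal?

60 = (7,4)_8 → 7² + 4² = 49 + 16 = 65
65 = (1,0,1)_8 → 1² + 0² + 1² = 1 + 0 + 1 = 2

2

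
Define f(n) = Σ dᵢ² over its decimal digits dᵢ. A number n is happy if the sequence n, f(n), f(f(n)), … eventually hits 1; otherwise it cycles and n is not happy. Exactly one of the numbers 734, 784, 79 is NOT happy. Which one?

734

734: 734 → 74 → 65 → 61 → 37 → 58 → 89 → 145 → 42 → 20 → 4 → 16 → 37  — repeats 37 (not happy)
784: 784 → 129 → 86 → 100 → 1  — reaches 1 (happy)
79: 79 → 130 → 10 → 1  — reaches 1 (happy)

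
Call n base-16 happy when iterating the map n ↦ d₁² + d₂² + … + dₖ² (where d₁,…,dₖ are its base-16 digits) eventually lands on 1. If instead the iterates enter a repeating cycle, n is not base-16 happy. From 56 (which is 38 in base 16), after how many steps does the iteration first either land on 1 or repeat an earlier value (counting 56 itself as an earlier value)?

14

56 = (3,8)_16 → 3² + 8² = 9 + 64 = 73
73 = (4,9)_16 → 4² + 9² = 16 + 81 = 97
97 = (6,1)_16 → 6² + 1² = 36 + 1 = 37
37 = (2,5)_16 → 2² + 5² = 4 + 25 = 29
29 = (1,13)_16 → 1² + 13² = 1 + 169 = 170
170 = (10,10)_16 → 10² + 10² = 100 + 100 = 200
200 = (12,8)_16 → 12² + 8² = 144 + 64 = 208
208 = (13,0)_16 → 13² + 0² = 169 + 0 = 169
169 = (10,9)_16 → 10² + 9² = 100 + 81 = 181
181 = (11,5)_16 → 11² + 5² = 121 + 25 = 146
146 = (9,2)_16 → 9² + 2² = 81 + 4 = 85
85 = (5,5)_16 → 5² + 5² = 25 + 25 = 50
50 = (3,2)_16 → 3² + 2² = 9 + 4 = 13
13 = (13)_16 → 13² = 169  — 169 repeats.
That took 14 steps.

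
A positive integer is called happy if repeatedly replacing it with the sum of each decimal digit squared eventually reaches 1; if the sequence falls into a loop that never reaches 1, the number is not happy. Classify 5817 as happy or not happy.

5817 → 5² + 8² + 1² + 7² = 25 + 64 + 1 + 49 = 139
139 → 1² + 3² + 9² = 1 + 9 + 81 = 91
91 → 9² + 1² = 81 + 1 = 82
82 → 8² + 2² = 64 + 4 = 68
68 → 6² + 8² = 36 + 64 = 100
100 → 1² + 0² + 0² = 1 + 0 + 0 = 1  — reached 1.

happy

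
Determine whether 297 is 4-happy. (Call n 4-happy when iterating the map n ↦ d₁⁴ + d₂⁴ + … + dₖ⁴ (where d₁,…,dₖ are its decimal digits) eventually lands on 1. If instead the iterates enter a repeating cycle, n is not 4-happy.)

not 4-happy

297 → 2⁴ + 9⁴ + 7⁴ = 16 + 6561 + 2401 = 8978
8978 → 8⁴ + 9⁴ + 7⁴ + 8⁴ = 4096 + 6561 + 2401 + 4096 = 17154
17154 → 1⁴ + 7⁴ + 1⁴ + 5⁴ + 4⁴ = 1 + 2401 + 1 + 625 + 256 = 3284
3284 → 3⁴ + 2⁴ + 8⁴ + 4⁴ = 81 + 16 + 4096 + 256 = 4449
4449 → 4⁴ + 4⁴ + 4⁴ + 9⁴ = 256 + 256 + 256 + 6561 = 7329
7329 → 7⁴ + 3⁴ + 2⁴ + 9⁴ = 2401 + 81 + 16 + 6561 = 9059
9059 → 9⁴ + 0⁴ + 5⁴ + 9⁴ = 6561 + 0 + 625 + 6561 = 13747
13747 → 1⁴ + 3⁴ + 7⁴ + 4⁴ + 7⁴ = 1 + 81 + 2401 + 256 + 2401 = 5140
5140 → 5⁴ + 1⁴ + 4⁴ + 0⁴ = 625 + 1 + 256 + 0 = 882
882 → 8⁴ + 8⁴ + 2⁴ = 4096 + 4096 + 16 = 8208
8208 → 8⁴ + 2⁴ + 0⁴ + 8⁴ = 4096 + 16 + 0 + 4096 = 8208  — 8208 already seen; the sequence cycles without reaching 1.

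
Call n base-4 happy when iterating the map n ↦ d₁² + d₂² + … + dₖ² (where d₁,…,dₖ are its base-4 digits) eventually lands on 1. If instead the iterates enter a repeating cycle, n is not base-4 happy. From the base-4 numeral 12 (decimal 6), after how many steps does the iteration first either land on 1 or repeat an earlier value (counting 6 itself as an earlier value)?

6 = (1,2)_4 → 1² + 2² = 1 + 4 = 5
5 = (1,1)_4 → 1² + 1² = 1 + 1 = 2
2 = (2)_4 → 2² = 4
4 = (1,0)_4 → 1² + 0² = 1 + 0 = 1  — reached 1.
That took 4 steps.

4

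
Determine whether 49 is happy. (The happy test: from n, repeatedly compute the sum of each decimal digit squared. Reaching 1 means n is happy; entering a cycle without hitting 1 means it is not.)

happy

49 → 97
97 → 130
130 → 10
10 → 1  — reached 1.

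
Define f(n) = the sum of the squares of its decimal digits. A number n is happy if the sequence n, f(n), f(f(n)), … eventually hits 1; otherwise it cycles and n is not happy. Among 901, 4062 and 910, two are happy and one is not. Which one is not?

4062

901: 901 → 82 → 68 → 100 → 1  — reaches 1 (happy)
4062: 4062 → 56 → 61 → 37 → 58 → 89 → 145 → 42 → 20 → 4 → 16 → 37  — repeats 37 (not happy)
910: 910 → 82 → 68 → 100 → 1  — reaches 1 (happy)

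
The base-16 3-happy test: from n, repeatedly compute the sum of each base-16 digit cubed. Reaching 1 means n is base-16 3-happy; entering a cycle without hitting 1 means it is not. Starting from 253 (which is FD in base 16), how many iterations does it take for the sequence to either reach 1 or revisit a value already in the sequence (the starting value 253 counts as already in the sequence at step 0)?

253 = (15,13)_16 → 15³ + 13³ = 5572
5572 = (1,5,12,4)_16 → 1³ + 5³ + 12³ + 4³ = 1918
1918 = (7,7,14)_16 → 7³ + 7³ + 14³ = 3430
3430 = (13,6,6)_16 → 13³ + 6³ + 6³ = 2629
2629 = (10,4,5)_16 → 10³ + 4³ + 5³ = 1189
1189 = (4,10,5)_16 → 4³ + 10³ + 5³ = 1189  — 1189 repeats.
That took 6 steps.

6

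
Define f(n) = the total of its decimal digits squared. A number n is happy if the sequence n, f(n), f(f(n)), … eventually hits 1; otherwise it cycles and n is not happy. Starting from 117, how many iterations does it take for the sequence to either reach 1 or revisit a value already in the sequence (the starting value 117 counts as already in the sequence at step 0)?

117 → 1² + 1² + 7² = 51
51 → 5² + 1² = 26
26 → 2² + 6² = 40
40 → 4² + 0² = 16
16 → 1² + 6² = 37
37 → 3² + 7² = 58
58 → 5² + 8² = 89
89 → 8² + 9² = 145
145 → 1² + 4² + 5² = 42
42 → 4² + 2² = 20
20 → 2² + 0² = 4
4 → 4² = 16  — 16 repeats.
That took 12 steps.

12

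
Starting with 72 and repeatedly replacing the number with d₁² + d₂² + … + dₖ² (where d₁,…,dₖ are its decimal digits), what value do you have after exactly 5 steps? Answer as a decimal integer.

72 → 53
53 → 34
34 → 25
25 → 29
29 → 85

85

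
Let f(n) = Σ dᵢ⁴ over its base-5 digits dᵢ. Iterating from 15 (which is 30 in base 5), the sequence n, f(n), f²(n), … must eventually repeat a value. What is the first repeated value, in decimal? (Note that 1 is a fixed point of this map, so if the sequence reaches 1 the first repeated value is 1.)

593

15 = (3,0)_5 → 3⁴ + 0⁴ = 81 + 0 = 81
81 = (3,1,1)_5 → 3⁴ + 1⁴ + 1⁴ = 81 + 1 + 1 = 83
83 = (3,1,3)_5 → 3⁴ + 1⁴ + 3⁴ = 81 + 1 + 81 = 163
163 = (1,1,2,3)_5 → 1⁴ + 1⁴ + 2⁴ + 3⁴ = 1 + 1 + 16 + 81 = 99
99 = (3,4,4)_5 → 3⁴ + 4⁴ + 4⁴ = 81 + 256 + 256 = 593
593 = (4,3,3,3)_5 → 4⁴ + 3⁴ + 3⁴ + 3⁴ = 256 + 81 + 81 + 81 = 499
499 = (3,4,4,4)_5 → 3⁴ + 4⁴ + 4⁴ + 4⁴ = 81 + 256 + 256 + 256 = 849
849 = (1,1,3,4,4)_5 → 1⁴ + 1⁴ + 3⁴ + 4⁴ + 4⁴ = 1 + 1 + 81 + 256 + 256 = 595
595 = (4,3,4,0)_5 → 4⁴ + 3⁴ + 4⁴ + 0⁴ = 256 + 81 + 256 + 0 = 593  — 593 already appeared earlier.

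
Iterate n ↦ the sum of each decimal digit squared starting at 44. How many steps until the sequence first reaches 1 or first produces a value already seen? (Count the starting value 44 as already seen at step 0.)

44 → 4² + 4² = 32
32 → 3² + 2² = 13
13 → 1² + 3² = 10
10 → 1² + 0² = 1  — reached 1.
That took 4 steps.

4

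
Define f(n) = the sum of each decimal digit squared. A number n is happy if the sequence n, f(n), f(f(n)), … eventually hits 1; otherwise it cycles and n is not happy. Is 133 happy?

happy

133 → 1² + 3² + 3² = 1 + 9 + 9 = 19
19 → 1² + 9² = 1 + 81 = 82
82 → 8² + 2² = 64 + 4 = 68
68 → 6² + 8² = 36 + 64 = 100
100 → 1² + 0² + 0² = 1 + 0 + 0 = 1  — reached 1.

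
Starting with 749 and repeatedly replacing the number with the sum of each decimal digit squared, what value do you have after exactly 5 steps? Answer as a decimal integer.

29

749 → 7² + 4² + 9² = 49 + 16 + 81 = 146
146 → 1² + 4² + 6² = 1 + 16 + 36 = 53
53 → 5² + 3² = 25 + 9 = 34
34 → 3² + 4² = 9 + 16 = 25
25 → 2² + 5² = 4 + 25 = 29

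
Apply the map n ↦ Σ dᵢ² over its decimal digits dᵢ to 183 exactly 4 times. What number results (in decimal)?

183 → 1² + 8² + 3² = 1 + 64 + 9 = 74
74 → 7² + 4² = 49 + 16 = 65
65 → 6² + 5² = 36 + 25 = 61
61 → 6² + 1² = 36 + 1 = 37

37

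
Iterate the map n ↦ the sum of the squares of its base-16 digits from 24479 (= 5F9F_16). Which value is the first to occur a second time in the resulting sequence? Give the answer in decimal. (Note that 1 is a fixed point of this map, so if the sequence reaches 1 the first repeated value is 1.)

24479 = (5,15,9,15)_16 → 5² + 15² + 9² + 15² = 25 + 225 + 81 + 225 = 556
556 = (2,2,12)_16 → 2² + 2² + 12² = 4 + 4 + 144 = 152
152 = (9,8)_16 → 9² + 8² = 81 + 64 = 145
145 = (9,1)_16 → 9² + 1² = 81 + 1 = 82
82 = (5,2)_16 → 5² + 2² = 25 + 4 = 29
29 = (1,13)_16 → 1² + 13² = 1 + 169 = 170
170 = (10,10)_16 → 10² + 10² = 100 + 100 = 200
200 = (12,8)_16 → 12² + 8² = 144 + 64 = 208
208 = (13,0)_16 → 13² + 0² = 169 + 0 = 169
169 = (10,9)_16 → 10² + 9² = 100 + 81 = 181
181 = (11,5)_16 → 11² + 5² = 121 + 25 = 146
146 = (9,2)_16 → 9² + 2² = 81 + 4 = 85
85 = (5,5)_16 → 5² + 5² = 25 + 25 = 50
50 = (3,2)_16 → 3² + 2² = 9 + 4 = 13
13 = (13)_16 → 13² = 169  — 169 already appeared earlier.

169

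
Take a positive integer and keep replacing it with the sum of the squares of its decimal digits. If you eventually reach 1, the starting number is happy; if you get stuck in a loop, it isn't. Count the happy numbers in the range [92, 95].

92: 92 → 85 → 89 → 145 → 42 → 20 → 4 → 16 → 37 → 58 → 89  (repeats 89)
93: 93 → 90 → 81 → 65 → 61 → 37 → 58 → 89 → 145 → 42 → 20 → 4 → 16 → 37  (repeats 37)
94: 94 → 97 → 130 → 10 → 1  (reaches 1)
95: 95 → 106 → 37 → 58 → 89 → 145 → 42 → 20 → 4 → 16 → 37  (repeats 37)
happy: 94

1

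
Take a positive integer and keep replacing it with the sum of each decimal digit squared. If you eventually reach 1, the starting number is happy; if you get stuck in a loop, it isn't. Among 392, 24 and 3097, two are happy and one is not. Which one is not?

24

392: 392 → 94 → 97 → 130 → 10 → 1  — reaches 1 (happy)
24: 24 → 20 → 4 → 16 → 37 → 58 → 89 → 145 → 42 → 20  — repeats 20 (not happy)
3097: 3097 → 139 → 91 → 82 → 68 → 100 → 1  — reaches 1 (happy)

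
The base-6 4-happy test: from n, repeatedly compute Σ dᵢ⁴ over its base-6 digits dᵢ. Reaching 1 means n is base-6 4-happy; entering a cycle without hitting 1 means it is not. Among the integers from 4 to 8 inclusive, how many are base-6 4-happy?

4: 4 → 256 → 258 → 3 → 81 → 98 → 288 → 17 → 641 → 1522 → 259 → 4  — not base-6 4-happy
5: 5 → 625 → 658 → 338 → 114 → 82 → 273 → 164 → 353 → 963 → 609 → 978 → 338  — not base-6 4-happy
6: 6 → 1  — base-6 4-happy
7: 7 → 2 → 16 → 272 → 99 → 353 → 963 → 609 → 978 → 338 → 114 → 82 → 273 → 164 → 353  — not base-6 4-happy
8: 8 → 17 → 641 → 1522 → 259 → 4 → 256 → 258 → 3 → 81 → 98 → 288 → 17  — not base-6 4-happy
base-6 4-happy: 6

1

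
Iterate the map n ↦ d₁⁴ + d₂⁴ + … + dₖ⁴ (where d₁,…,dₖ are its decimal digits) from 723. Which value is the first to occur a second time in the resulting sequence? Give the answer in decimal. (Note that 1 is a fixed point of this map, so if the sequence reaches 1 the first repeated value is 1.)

723 → 7⁴ + 2⁴ + 3⁴ = 2498
2498 → 2⁴ + 4⁴ + 9⁴ + 8⁴ = 10929
10929 → 1⁴ + 0⁴ + 9⁴ + 2⁴ + 9⁴ = 13139
13139 → 1⁴ + 3⁴ + 1⁴ + 3⁴ + 9⁴ = 6725
6725 → 6⁴ + 7⁴ + 2⁴ + 5⁴ = 4338
4338 → 4⁴ + 3⁴ + 3⁴ + 8⁴ = 4514
4514 → 4⁴ + 5⁴ + 1⁴ + 4⁴ = 1138
1138 → 1⁴ + 1⁴ + 3⁴ + 8⁴ = 4179
4179 → 4⁴ + 1⁴ + 7⁴ + 9⁴ = 9219
9219 → 9⁴ + 2⁴ + 1⁴ + 9⁴ = 13139  — 13139 already appeared earlier.

13139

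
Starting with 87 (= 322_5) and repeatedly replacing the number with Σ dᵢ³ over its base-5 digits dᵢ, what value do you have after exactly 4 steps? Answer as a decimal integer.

87 = (3,2,2)_5 → 3³ + 2³ + 2³ = 43
43 = (1,3,3)_5 → 1³ + 3³ + 3³ = 55
55 = (2,1,0)_5 → 2³ + 1³ + 0³ = 9
9 = (1,4)_5 → 1³ + 4³ = 65

65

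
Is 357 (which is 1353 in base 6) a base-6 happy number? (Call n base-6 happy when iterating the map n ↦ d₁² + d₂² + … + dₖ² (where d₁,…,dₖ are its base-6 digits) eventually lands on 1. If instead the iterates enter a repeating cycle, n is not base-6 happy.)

357 = (1,3,5,3)_6 → 1² + 3² + 5² + 3² = 1 + 9 + 25 + 9 = 44
44 = (1,1,2)_6 → 1² + 1² + 2² = 1 + 1 + 4 = 6
6 = (1,0)_6 → 1² + 0² = 1 + 0 = 1  — reached 1.

base-6 happy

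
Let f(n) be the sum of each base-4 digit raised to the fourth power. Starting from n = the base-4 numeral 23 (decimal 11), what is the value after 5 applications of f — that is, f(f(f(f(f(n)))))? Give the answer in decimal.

11 = (2,3)_4 → 2⁴ + 3⁴ = 16 + 81 = 97
97 = (1,2,0,1)_4 → 1⁴ + 2⁴ + 0⁴ + 1⁴ = 1 + 16 + 0 + 1 = 18
18 = (1,0,2)_4 → 1⁴ + 0⁴ + 2⁴ = 1 + 0 + 16 = 17
17 = (1,0,1)_4 → 1⁴ + 0⁴ + 1⁴ = 1 + 0 + 1 = 2
2 = (2)_4 → 2⁴ = 16

16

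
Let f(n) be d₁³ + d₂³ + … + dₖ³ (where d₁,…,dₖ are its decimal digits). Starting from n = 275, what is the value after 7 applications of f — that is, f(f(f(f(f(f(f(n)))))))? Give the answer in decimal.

713

275 → 2³ + 7³ + 5³ = 8 + 343 + 125 = 476
476 → 4³ + 7³ + 6³ = 64 + 343 + 216 = 623
623 → 6³ + 2³ + 3³ = 216 + 8 + 27 = 251
251 → 2³ + 5³ + 1³ = 8 + 125 + 1 = 134
134 → 1³ + 3³ + 4³ = 1 + 27 + 64 = 92
92 → 9³ + 2³ = 729 + 8 = 737
737 → 7³ + 3³ + 7³ = 343 + 27 + 343 = 713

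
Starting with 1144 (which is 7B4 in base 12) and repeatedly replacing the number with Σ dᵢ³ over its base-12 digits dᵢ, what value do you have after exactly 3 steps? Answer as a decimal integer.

1144 = (7,11,4)_12 → 7³ + 11³ + 4³ = 343 + 1331 + 64 = 1738
1738 = (1,0,0,10)_12 → 1³ + 0³ + 0³ + 10³ = 1 + 0 + 0 + 1000 = 1001
1001 = (6,11,5)_12 → 6³ + 11³ + 5³ = 216 + 1331 + 125 = 1672

1672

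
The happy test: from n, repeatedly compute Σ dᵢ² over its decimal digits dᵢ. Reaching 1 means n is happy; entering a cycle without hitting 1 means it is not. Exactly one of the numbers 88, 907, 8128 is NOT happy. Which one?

88: 88 → 128 → 69 → 117 → 51 → 26 → 40 → 16 → 37 → 58 → 89 → 145 → 42 → 20 → 4 → 16  — repeats 16 (not happy)
907: 907 → 130 → 10 → 1  — reaches 1 (happy)
8128: 8128 → 133 → 19 → 82 → 68 → 100 → 1  — reaches 1 (happy)

88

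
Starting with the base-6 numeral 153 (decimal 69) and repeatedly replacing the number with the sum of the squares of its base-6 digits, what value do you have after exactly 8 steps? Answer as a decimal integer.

69 = (1,5,3)_6 → 1² + 5² + 3² = 35
35 = (5,5)_6 → 5² + 5² = 50
50 = (1,2,2)_6 → 1² + 2² + 2² = 9
9 = (1,3)_6 → 1² + 3² = 10
10 = (1,4)_6 → 1² + 4² = 17
17 = (2,5)_6 → 2² + 5² = 29
29 = (4,5)_6 → 4² + 5² = 41
41 = (1,0,5)_6 → 1² + 0² + 5² = 26

26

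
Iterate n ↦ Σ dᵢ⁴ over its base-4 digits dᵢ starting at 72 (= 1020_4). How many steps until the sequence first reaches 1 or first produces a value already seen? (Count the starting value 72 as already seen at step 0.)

4

72 = (1,0,2,0)_4 → 1⁴ + 0⁴ + 2⁴ + 0⁴ = 1 + 0 + 16 + 0 = 17
17 = (1,0,1)_4 → 1⁴ + 0⁴ + 1⁴ = 1 + 0 + 1 = 2
2 = (2)_4 → 2⁴ = 16
16 = (1,0,0)_4 → 1⁴ + 0⁴ + 0⁴ = 1 + 0 + 0 = 1  — reached 1.
That took 4 steps.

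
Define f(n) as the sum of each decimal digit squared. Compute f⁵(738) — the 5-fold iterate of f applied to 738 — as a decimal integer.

61

738 → 122
122 → 9
9 → 81
81 → 65
65 → 61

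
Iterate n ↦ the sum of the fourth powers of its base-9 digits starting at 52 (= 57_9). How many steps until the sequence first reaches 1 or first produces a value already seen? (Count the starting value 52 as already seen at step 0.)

52 = (5,7)_9 → 5⁴ + 7⁴ = 625 + 2401 = 3026
3026 = (4,1,3,2)_9 → 4⁴ + 1⁴ + 3⁴ + 2⁴ = 256 + 1 + 81 + 16 = 354
354 = (4,3,3)_9 → 4⁴ + 3⁴ + 3⁴ = 256 + 81 + 81 = 418
418 = (5,1,4)_9 → 5⁴ + 1⁴ + 4⁴ = 625 + 1 + 256 = 882
882 = (1,1,8,0)_9 → 1⁴ + 1⁴ + 8⁴ + 0⁴ = 1 + 1 + 4096 + 0 = 4098
4098 = (5,5,5,3)_9 → 5⁴ + 5⁴ + 5⁴ + 3⁴ = 625 + 625 + 625 + 81 = 1956
1956 = (2,6,1,3)_9 → 2⁴ + 6⁴ + 1⁴ + 3⁴ = 16 + 1296 + 1 + 81 = 1394
1394 = (1,8,1,8)_9 → 1⁴ + 8⁴ + 1⁴ + 8⁴ = 1 + 4096 + 1 + 4096 = 8194
8194 = (1,2,2,1,4)_9 → 1⁴ + 2⁴ + 2⁴ + 1⁴ + 4⁴ = 1 + 16 + 16 + 1 + 256 = 290
290 = (3,5,2)_9 → 3⁴ + 5⁴ + 2⁴ = 81 + 625 + 16 = 722
722 = (8,8,2)_9 → 8⁴ + 8⁴ + 2⁴ = 4096 + 4096 + 16 = 8208
8208 = (1,2,2,3,0)_9 → 1⁴ + 2⁴ + 2⁴ + 3⁴ + 0⁴ = 1 + 16 + 16 + 81 + 0 = 114
114 = (1,3,6)_9 → 1⁴ + 3⁴ + 6⁴ = 1 + 81 + 1296 = 1378
1378 = (1,8,0,1)_9 → 1⁴ + 8⁴ + 0⁴ + 1⁴ = 1 + 4096 + 0 + 1 = 4098  — 4098 repeats.
That took 14 steps.

14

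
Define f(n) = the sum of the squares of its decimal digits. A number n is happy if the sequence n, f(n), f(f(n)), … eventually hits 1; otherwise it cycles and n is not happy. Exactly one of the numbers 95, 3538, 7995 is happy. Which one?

95: 95 → 106 → 37 → 58 → 89 → 145 → 42 → 20 → 4 → 16 → 37  — repeats 37 (not happy)
3538: 3538 → 107 → 50 → 25 → 29 → 85 → 89 → 145 → 42 → 20 → 4 → 16 → 37 → 58 → 89  — repeats 89 (not happy)
7995: 7995 → 236 → 49 → 97 → 130 → 10 → 1  — reaches 1 (happy)

7995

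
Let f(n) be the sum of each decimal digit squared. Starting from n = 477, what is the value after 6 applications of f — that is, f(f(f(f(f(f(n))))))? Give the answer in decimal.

58

477 → 4² + 7² + 7² = 16 + 49 + 49 = 114
114 → 1² + 1² + 4² = 1 + 1 + 16 = 18
18 → 1² + 8² = 1 + 64 = 65
65 → 6² + 5² = 36 + 25 = 61
61 → 6² + 1² = 36 + 1 = 37
37 → 3² + 7² = 9 + 49 = 58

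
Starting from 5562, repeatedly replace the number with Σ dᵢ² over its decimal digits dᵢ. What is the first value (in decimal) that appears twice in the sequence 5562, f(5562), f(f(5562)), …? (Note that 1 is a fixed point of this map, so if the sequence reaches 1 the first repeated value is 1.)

5562 → 5² + 5² + 6² + 2² = 90
90 → 9² + 0² = 81
81 → 8² + 1² = 65
65 → 6² + 5² = 61
61 → 6² + 1² = 37
37 → 3² + 7² = 58
58 → 5² + 8² = 89
89 → 8² + 9² = 145
145 → 1² + 4² + 5² = 42
42 → 4² + 2² = 20
20 → 2² + 0² = 4
4 → 4² = 16
16 → 1² + 6² = 37  — 37 already appeared earlier.

37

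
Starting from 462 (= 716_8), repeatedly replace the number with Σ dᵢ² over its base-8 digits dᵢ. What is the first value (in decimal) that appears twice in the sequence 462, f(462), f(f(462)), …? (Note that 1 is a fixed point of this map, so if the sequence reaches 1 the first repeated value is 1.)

462 = (7,1,6)_8 → 86
86 = (1,2,6)_8 → 41
41 = (5,1)_8 → 26
26 = (3,2)_8 → 13
13 = (1,5)_8 → 26  — 26 already appeared earlier.

26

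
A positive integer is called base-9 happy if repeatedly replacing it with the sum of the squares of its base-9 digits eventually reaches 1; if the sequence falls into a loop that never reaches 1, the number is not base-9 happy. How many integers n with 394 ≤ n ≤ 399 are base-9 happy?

1

394: 394 → 114 → 46 → 26 → 68 → 74 → 68  (repeats 68)
395: 395 → 129 → 35 → 73 → 65 → 53 → 89 → 65  (repeats 65)
396: 396 → 80 → 128 → 30 → 18 → 4 → 16 → 50 → 50  (repeats 50)
397: 397 → 81 → 1  (reaches 1)
398: 398 → 84 → 10 → 2 → 4 → 16 → 50 → 50  (repeats 50)
399: 399 → 89 → 65 → 53 → 89  (repeats 89)
base-9 happy: 397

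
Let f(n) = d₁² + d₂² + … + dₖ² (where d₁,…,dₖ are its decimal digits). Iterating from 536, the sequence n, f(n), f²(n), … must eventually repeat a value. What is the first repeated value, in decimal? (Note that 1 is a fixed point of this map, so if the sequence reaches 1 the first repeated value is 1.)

536 → 5² + 3² + 6² = 70
70 → 7² + 0² = 49
49 → 4² + 9² = 97
97 → 9² + 7² = 130
130 → 1² + 3² + 0² = 10
10 → 1² + 0² = 1  — reached the fixed point 1.
1 → 1, so 1 is the first repeated value.

1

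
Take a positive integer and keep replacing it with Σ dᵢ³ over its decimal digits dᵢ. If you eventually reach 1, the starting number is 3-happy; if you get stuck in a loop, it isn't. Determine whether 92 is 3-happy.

92 → 737
737 → 713
713 → 371
371 → 371  — 371 already seen; the sequence cycles without reaching 1.

not 3-happy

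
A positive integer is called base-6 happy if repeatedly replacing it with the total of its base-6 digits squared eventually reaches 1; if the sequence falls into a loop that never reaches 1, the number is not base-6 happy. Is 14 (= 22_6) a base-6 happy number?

not base-6 happy

14 = (2,2)_6 → 2² + 2² = 4 + 4 = 8
8 = (1,2)_6 → 1² + 2² = 1 + 4 = 5
5 = (5)_6 → 5² = 25
25 = (4,1)_6 → 4² + 1² = 16 + 1 = 17
17 = (2,5)_6 → 2² + 5² = 4 + 25 = 29
29 = (4,5)_6 → 4² + 5² = 16 + 25 = 41
41 = (1,0,5)_6 → 1² + 0² + 5² = 1 + 0 + 25 = 26
26 = (4,2)_6 → 4² + 2² = 16 + 4 = 20
20 = (3,2)_6 → 3² + 2² = 9 + 4 = 13
13 = (2,1)_6 → 2² + 1² = 4 + 1 = 5  — 5 already seen; the sequence cycles without reaching 1.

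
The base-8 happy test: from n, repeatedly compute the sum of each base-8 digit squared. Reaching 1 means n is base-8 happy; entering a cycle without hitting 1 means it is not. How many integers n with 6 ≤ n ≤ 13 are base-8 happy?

6: 6 → 36 → 32 → 16 → 4 → 16  — not base-8 happy
7: 7 → 49 → 37 → 41 → 26 → 13 → 26  — not base-8 happy
8: 8 → 1  — base-8 happy
9: 9 → 2 → 4 → 16 → 4  — not base-8 happy
10: 10 → 5 → 25 → 10  — not base-8 happy
11: 11 → 10 → 5 → 25 → 10  — not base-8 happy
12: 12 → 17 → 5 → 25 → 10 → 5  — not base-8 happy
13: 13 → 26 → 13  — not base-8 happy
base-8 happy: 8

1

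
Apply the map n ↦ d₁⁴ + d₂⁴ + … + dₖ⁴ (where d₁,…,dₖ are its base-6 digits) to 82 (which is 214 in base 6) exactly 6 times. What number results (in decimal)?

978

82 = (2,1,4)_6 → 2⁴ + 1⁴ + 4⁴ = 273
273 = (1,1,3,3)_6 → 1⁴ + 1⁴ + 3⁴ + 3⁴ = 164
164 = (4,3,2)_6 → 4⁴ + 3⁴ + 2⁴ = 353
353 = (1,3,4,5)_6 → 1⁴ + 3⁴ + 4⁴ + 5⁴ = 963
963 = (4,2,4,3)_6 → 4⁴ + 2⁴ + 4⁴ + 3⁴ = 609
609 = (2,4,5,3)_6 → 2⁴ + 4⁴ + 5⁴ + 3⁴ = 978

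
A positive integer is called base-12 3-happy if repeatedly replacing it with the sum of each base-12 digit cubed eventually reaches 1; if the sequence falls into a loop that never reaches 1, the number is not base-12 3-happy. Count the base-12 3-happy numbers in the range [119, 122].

119: 119 → 2060 → 548 → 1268 → 1753 → 10 → 1000 → 1611 → 1366 → 1854 → 1217 → 762 → 368 → 736 → 190 → 1028 → 856 → 1520 → 1728 → 1  (reaches 1)
120: 120 → 1000 → 1611 → 1366 → 1854 → 1217 → 762 → 368 → 736 → 190 → 1028 → 856 → 1520 → 1728 → 1  (reaches 1)
121: 121 → 1001 → 1672 → 1738 → 1001  (repeats 1001)
122: 122 → 1008 → 343 → 415 → 1351 → 1136 → 1855 → 1344 → 793 → 342 → 288 → 8 → 512 → 755 → 1464 → 1008  (repeats 1008)
base-12 3-happy: 119, 120

2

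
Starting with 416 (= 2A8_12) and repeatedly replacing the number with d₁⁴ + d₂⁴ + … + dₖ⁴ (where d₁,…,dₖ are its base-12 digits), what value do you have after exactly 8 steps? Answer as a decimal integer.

27218

416 = (2,10,8)_12 → 2⁴ + 10⁴ + 8⁴ = 14112
14112 = (8,2,0,0)_12 → 8⁴ + 2⁴ + 0⁴ + 0⁴ = 4112
4112 = (2,4,6,8)_12 → 2⁴ + 4⁴ + 6⁴ + 8⁴ = 5664
5664 = (3,3,4,0)_12 → 3⁴ + 3⁴ + 4⁴ + 0⁴ = 418
418 = (2,10,10)_12 → 2⁴ + 10⁴ + 10⁴ = 20016
20016 = (11,7,0,0)_12 → 11⁴ + 7⁴ + 0⁴ + 0⁴ = 17042
17042 = (9,10,4,2)_12 → 9⁴ + 10⁴ + 4⁴ + 2⁴ = 16833
16833 = (9,8,10,9)_12 → 9⁴ + 8⁴ + 10⁴ + 9⁴ = 27218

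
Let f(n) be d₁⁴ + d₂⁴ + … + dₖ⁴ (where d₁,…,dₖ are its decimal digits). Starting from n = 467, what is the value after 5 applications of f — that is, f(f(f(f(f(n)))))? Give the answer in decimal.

467 → 4⁴ + 6⁴ + 7⁴ = 3953
3953 → 3⁴ + 9⁴ + 5⁴ + 3⁴ = 7348
7348 → 7⁴ + 3⁴ + 4⁴ + 8⁴ = 6834
6834 → 6⁴ + 8⁴ + 3⁴ + 4⁴ = 5729
5729 → 5⁴ + 7⁴ + 2⁴ + 9⁴ = 9603

9603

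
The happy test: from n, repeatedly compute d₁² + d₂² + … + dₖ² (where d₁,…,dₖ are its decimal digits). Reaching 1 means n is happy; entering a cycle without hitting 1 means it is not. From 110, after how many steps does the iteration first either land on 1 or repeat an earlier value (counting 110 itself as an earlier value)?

10

110 → 1² + 1² + 0² = 1 + 1 + 0 = 2
2 → 2² = 4
4 → 4² = 16
16 → 1² + 6² = 1 + 36 = 37
37 → 3² + 7² = 9 + 49 = 58
58 → 5² + 8² = 25 + 64 = 89
89 → 8² + 9² = 64 + 81 = 145
145 → 1² + 4² + 5² = 1 + 16 + 25 = 42
42 → 4² + 2² = 16 + 4 = 20
20 → 2² + 0² = 4 + 0 = 4  — 4 repeats.
That took 10 steps.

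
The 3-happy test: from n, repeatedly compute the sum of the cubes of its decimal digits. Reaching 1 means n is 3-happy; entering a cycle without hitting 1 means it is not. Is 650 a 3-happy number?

not 3-happy

650 → 341
341 → 92
92 → 737
737 → 713
713 → 371
371 → 371  — 371 already seen; the sequence cycles without reaching 1.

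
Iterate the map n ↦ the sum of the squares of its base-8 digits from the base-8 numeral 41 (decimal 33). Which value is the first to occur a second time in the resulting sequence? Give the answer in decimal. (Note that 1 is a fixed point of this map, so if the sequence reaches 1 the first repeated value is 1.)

5

33 = (4,1)_8 → 17
17 = (2,1)_8 → 5
5 = (5)_8 → 25
25 = (3,1)_8 → 10
10 = (1,2)_8 → 5  — 5 already appeared earlier.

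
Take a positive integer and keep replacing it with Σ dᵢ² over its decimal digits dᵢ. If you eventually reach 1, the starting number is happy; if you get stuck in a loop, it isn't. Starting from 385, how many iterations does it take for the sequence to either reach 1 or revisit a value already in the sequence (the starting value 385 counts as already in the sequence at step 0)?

385 → 3² + 8² + 5² = 98
98 → 9² + 8² = 145
145 → 1² + 4² + 5² = 42
42 → 4² + 2² = 20
20 → 2² + 0² = 4
4 → 4² = 16
16 → 1² + 6² = 37
37 → 3² + 7² = 58
58 → 5² + 8² = 89
89 → 8² + 9² = 145  — 145 repeats.
That took 10 steps.

10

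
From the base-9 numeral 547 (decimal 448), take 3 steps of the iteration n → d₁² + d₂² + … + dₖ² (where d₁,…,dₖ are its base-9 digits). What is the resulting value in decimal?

448 = (5,4,7)_9 → 5² + 4² + 7² = 90
90 = (1,1,0)_9 → 1² + 1² + 0² = 2
2 = (2)_9 → 2² = 4

4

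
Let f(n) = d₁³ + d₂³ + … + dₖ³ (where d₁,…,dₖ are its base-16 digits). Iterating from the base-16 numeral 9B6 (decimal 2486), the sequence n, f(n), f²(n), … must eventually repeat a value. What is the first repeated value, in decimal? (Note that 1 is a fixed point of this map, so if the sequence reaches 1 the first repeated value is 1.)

2486 = (9,11,6)_16 → 9³ + 11³ + 6³ = 2276
2276 = (8,14,4)_16 → 8³ + 14³ + 4³ = 3320
3320 = (12,15,8)_16 → 12³ + 15³ + 8³ = 5615
5615 = (1,5,14,15)_16 → 1³ + 5³ + 14³ + 15³ = 6245
6245 = (1,8,6,5)_16 → 1³ + 8³ + 6³ + 5³ = 854
854 = (3,5,6)_16 → 3³ + 5³ + 6³ = 368
368 = (1,7,0)_16 → 1³ + 7³ + 0³ = 344
344 = (1,5,8)_16 → 1³ + 5³ + 8³ = 638
638 = (2,7,14)_16 → 2³ + 7³ + 14³ = 3095
3095 = (12,1,7)_16 → 12³ + 1³ + 7³ = 2072
2072 = (8,1,8)_16 → 8³ + 1³ + 8³ = 1025
1025 = (4,0,1)_16 → 4³ + 0³ + 1³ = 65
65 = (4,1)_16 → 4³ + 1³ = 65  — 65 already appeared earlier.

65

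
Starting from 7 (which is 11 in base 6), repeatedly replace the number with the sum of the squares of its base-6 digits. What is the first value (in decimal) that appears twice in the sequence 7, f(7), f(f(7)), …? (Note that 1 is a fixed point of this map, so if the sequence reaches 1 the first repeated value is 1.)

7 = (1,1)_6 → 1² + 1² = 1 + 1 = 2
2 = (2)_6 → 2² = 4
4 = (4)_6 → 4² = 16
16 = (2,4)_6 → 2² + 4² = 4 + 16 = 20
20 = (3,2)_6 → 3² + 2² = 9 + 4 = 13
13 = (2,1)_6 → 2² + 1² = 4 + 1 = 5
5 = (5)_6 → 5² = 25
25 = (4,1)_6 → 4² + 1² = 16 + 1 = 17
17 = (2,5)_6 → 2² + 5² = 4 + 25 = 29
29 = (4,5)_6 → 4² + 5² = 16 + 25 = 41
41 = (1,0,5)_6 → 1² + 0² + 5² = 1 + 0 + 25 = 26
26 = (4,2)_6 → 4² + 2² = 16 + 4 = 20  — 20 already appeared earlier.

20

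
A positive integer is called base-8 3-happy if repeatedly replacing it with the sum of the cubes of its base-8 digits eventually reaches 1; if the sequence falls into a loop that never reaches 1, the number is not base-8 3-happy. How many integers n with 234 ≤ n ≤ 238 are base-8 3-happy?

2

234: 234 → 160 → 72 → 2 → 8 → 1  (reaches 1)
235: 235 → 179 → 251 → 397 → 342 → 349 → 277 → 197 → 152 → 35 → 91 → 55 → 559 → 469 → 476 → 434 → 440 → 559  (repeats 559)
236: 236 → 216 → 54 → 432 → 432  (repeats 432)
237: 237 → 277 → 197 → 152 → 35 → 91 → 55 → 559 → 469 → 476 → 434 → 440 → 559  (repeats 559)
238: 238 → 368 → 341 → 258 → 72 → 2 → 8 → 1  (reaches 1)
base-8 3-happy: 234, 238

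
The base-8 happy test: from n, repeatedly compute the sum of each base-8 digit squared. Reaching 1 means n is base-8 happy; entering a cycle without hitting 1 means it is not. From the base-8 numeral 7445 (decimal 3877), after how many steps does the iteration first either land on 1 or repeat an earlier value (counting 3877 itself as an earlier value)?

3877 = (7,4,4,5)_8 → 7² + 4² + 4² + 5² = 49 + 16 + 16 + 25 = 106
106 = (1,5,2)_8 → 1² + 5² + 2² = 1 + 25 + 4 = 30
30 = (3,6)_8 → 3² + 6² = 9 + 36 = 45
45 = (5,5)_8 → 5² + 5² = 25 + 25 = 50
50 = (6,2)_8 → 6² + 2² = 36 + 4 = 40
40 = (5,0)_8 → 5² + 0² = 25 + 0 = 25
25 = (3,1)_8 → 3² + 1² = 9 + 1 = 10
10 = (1,2)_8 → 1² + 2² = 1 + 4 = 5
5 = (5)_8 → 5² = 25  — 25 repeats.
That took 9 steps.

9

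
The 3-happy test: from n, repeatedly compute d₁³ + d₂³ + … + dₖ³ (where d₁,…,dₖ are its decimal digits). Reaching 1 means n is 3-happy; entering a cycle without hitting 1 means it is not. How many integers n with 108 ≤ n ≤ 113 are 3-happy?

1

108: 108 → 513 → 153 → 153  (repeats 153)
109: 109 → 730 → 370 → 370  (repeats 370)
110: 110 → 2 → 8 → 512 → 134 → 92 → 737 → 713 → 371 → 371  (repeats 371)
111: 111 → 3 → 27 → 351 → 153 → 153  (repeats 153)
112: 112 → 10 → 1  (reaches 1)
113: 113 → 29 → 737 → 713 → 371 → 371  (repeats 371)
3-happy: 112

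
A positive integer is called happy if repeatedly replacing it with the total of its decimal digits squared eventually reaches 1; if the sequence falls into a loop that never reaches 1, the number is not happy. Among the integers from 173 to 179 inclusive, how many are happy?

173: 173 → 59 → 106 → 37 → 58 → 89 → 145 → 42 → 20 → 4 → 16 → 37  — not happy
174: 174 → 66 → 72 → 53 → 34 → 25 → 29 → 85 → 89 → 145 → 42 → 20 → 4 → 16 → 37 → 58 → 89  — not happy
175: 175 → 75 → 74 → 65 → 61 → 37 → 58 → 89 → 145 → 42 → 20 → 4 → 16 → 37  — not happy
176: 176 → 86 → 100 → 1  — happy
177: 177 → 99 → 162 → 41 → 17 → 50 → 25 → 29 → 85 → 89 → 145 → 42 → 20 → 4 → 16 → 37 → 58 → 89  — not happy
178: 178 → 114 → 18 → 65 → 61 → 37 → 58 → 89 → 145 → 42 → 20 → 4 → 16 → 37  — not happy
179: 179 → 131 → 11 → 2 → 4 → 16 → 37 → 58 → 89 → 145 → 42 → 20 → 4  — not happy
happy: 176

1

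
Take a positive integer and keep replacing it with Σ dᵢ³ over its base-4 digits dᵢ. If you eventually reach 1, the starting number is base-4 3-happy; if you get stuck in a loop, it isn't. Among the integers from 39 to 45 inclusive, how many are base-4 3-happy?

39: 39 → 36 → 9 → 9  — not base-4 3-happy
40: 40 → 16 → 1  — base-4 3-happy
41: 41 → 17 → 2 → 8 → 8  — not base-4 3-happy
42: 42 → 24 → 9 → 9  — not base-4 3-happy
43: 43 → 43  — not base-4 3-happy
44: 44 → 35 → 35  — not base-4 3-happy
45: 45 → 36 → 9 → 9  — not base-4 3-happy
base-4 3-happy: 40

1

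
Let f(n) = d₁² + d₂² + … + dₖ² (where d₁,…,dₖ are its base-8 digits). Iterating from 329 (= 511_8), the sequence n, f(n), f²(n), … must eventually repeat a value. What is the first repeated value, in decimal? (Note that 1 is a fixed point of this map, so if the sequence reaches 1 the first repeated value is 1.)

329 = (5,1,1)_8 → 5² + 1² + 1² = 27
27 = (3,3)_8 → 3² + 3² = 18
18 = (2,2)_8 → 2² + 2² = 8
8 = (1,0)_8 → 1² + 0² = 1  — reached the fixed point 1.
1 → 1, so 1 is the first repeated value.

1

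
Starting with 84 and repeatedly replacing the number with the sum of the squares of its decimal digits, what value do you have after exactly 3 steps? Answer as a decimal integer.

84 → 8² + 4² = 64 + 16 = 80
80 → 8² + 0² = 64 + 0 = 64
64 → 6² + 4² = 36 + 16 = 52

52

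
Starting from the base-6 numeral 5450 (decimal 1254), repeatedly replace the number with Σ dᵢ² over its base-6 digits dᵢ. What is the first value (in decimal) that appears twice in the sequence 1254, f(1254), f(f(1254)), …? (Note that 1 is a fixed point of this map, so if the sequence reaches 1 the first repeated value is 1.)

1254 = (5,4,5,0)_6 → 5² + 4² + 5² + 0² = 25 + 16 + 25 + 0 = 66
66 = (1,5,0)_6 → 1² + 5² + 0² = 1 + 25 + 0 = 26
26 = (4,2)_6 → 4² + 2² = 16 + 4 = 20
20 = (3,2)_6 → 3² + 2² = 9 + 4 = 13
13 = (2,1)_6 → 2² + 1² = 4 + 1 = 5
5 = (5)_6 → 5² = 25
25 = (4,1)_6 → 4² + 1² = 16 + 1 = 17
17 = (2,5)_6 → 2² + 5² = 4 + 25 = 29
29 = (4,5)_6 → 4² + 5² = 16 + 25 = 41
41 = (1,0,5)_6 → 1² + 0² + 5² = 1 + 0 + 25 = 26  — 26 already appeared earlier.

26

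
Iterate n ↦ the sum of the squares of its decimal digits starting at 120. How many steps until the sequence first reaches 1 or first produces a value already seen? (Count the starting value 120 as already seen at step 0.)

13

120 → 1² + 2² + 0² = 1 + 4 + 0 = 5
5 → 5² = 25
25 → 2² + 5² = 4 + 25 = 29
29 → 2² + 9² = 4 + 81 = 85
85 → 8² + 5² = 64 + 25 = 89
89 → 8² + 9² = 64 + 81 = 145
145 → 1² + 4² + 5² = 1 + 16 + 25 = 42
42 → 4² + 2² = 16 + 4 = 20
20 → 2² + 0² = 4 + 0 = 4
4 → 4² = 16
16 → 1² + 6² = 1 + 36 = 37
37 → 3² + 7² = 9 + 49 = 58
58 → 5² + 8² = 25 + 64 = 89  — 89 repeats.
That took 13 steps.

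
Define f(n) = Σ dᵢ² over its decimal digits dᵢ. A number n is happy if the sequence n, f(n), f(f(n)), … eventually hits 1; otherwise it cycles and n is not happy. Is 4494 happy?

4494 → 4² + 4² + 9² + 4² = 129
129 → 1² + 2² + 9² = 86
86 → 8² + 6² = 100
100 → 1² + 0² + 0² = 1  — reached 1.

happy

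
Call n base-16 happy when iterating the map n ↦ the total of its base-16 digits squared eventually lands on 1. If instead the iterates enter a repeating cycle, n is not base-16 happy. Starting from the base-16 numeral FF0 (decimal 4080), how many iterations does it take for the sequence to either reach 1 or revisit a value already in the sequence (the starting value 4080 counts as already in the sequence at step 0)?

4080 = (15,15,0)_16 → 450
450 = (1,12,2)_16 → 149
149 = (9,5)_16 → 106
106 = (6,10)_16 → 136
136 = (8,8)_16 → 128
128 = (8,0)_16 → 64
64 = (4,0)_16 → 16
16 = (1,0)_16 → 1  — reached 1.
That took 8 steps.

8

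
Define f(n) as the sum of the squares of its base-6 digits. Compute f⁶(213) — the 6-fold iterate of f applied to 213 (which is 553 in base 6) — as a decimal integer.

17

213 = (5,5,3)_6 → 5² + 5² + 3² = 59
59 = (1,3,5)_6 → 1² + 3² + 5² = 35
35 = (5,5)_6 → 5² + 5² = 50
50 = (1,2,2)_6 → 1² + 2² + 2² = 9
9 = (1,3)_6 → 1² + 3² = 10
10 = (1,4)_6 → 1² + 4² = 17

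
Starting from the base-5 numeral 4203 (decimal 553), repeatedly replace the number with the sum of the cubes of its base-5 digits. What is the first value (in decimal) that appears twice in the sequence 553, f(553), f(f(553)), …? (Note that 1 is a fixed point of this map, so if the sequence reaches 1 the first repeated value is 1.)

553 = (4,2,0,3)_5 → 4³ + 2³ + 0³ + 3³ = 64 + 8 + 0 + 27 = 99
99 = (3,4,4)_5 → 3³ + 4³ + 4³ = 27 + 64 + 64 = 155
155 = (1,1,1,0)_5 → 1³ + 1³ + 1³ + 0³ = 1 + 1 + 1 + 0 = 3
3 = (3)_5 → 3³ = 27
27 = (1,0,2)_5 → 1³ + 0³ + 2³ = 1 + 0 + 8 = 9
9 = (1,4)_5 → 1³ + 4³ = 1 + 64 = 65
65 = (2,3,0)_5 → 2³ + 3³ + 0³ = 8 + 27 + 0 = 35
35 = (1,2,0)_5 → 1³ + 2³ + 0³ = 1 + 8 + 0 = 9  — 9 already appeared earlier.

9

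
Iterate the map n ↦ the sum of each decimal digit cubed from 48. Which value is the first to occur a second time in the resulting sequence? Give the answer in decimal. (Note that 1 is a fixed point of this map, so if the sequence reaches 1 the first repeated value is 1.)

48 → 4³ + 8³ = 64 + 512 = 576
576 → 5³ + 7³ + 6³ = 125 + 343 + 216 = 684
684 → 6³ + 8³ + 4³ = 216 + 512 + 64 = 792
792 → 7³ + 9³ + 2³ = 343 + 729 + 8 = 1080
1080 → 1³ + 0³ + 8³ + 0³ = 1 + 0 + 512 + 0 = 513
513 → 5³ + 1³ + 3³ = 125 + 1 + 27 = 153
153 → 1³ + 5³ + 3³ = 1 + 125 + 27 = 153  — 153 already appeared earlier.

153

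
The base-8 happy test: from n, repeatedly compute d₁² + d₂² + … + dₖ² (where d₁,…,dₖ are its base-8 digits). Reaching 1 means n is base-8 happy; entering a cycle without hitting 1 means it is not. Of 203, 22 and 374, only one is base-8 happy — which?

374

203: 203 → 19 → 13 → 26 → 13  — repeats 13 (not base-8 happy)
22: 22 → 40 → 25 → 10 → 5 → 25  — repeats 25 (not base-8 happy)
374: 374 → 97 → 18 → 8 → 1  — reaches 1 (base-8 happy)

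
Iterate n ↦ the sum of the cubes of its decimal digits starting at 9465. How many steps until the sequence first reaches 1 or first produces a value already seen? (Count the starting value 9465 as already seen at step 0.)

9

9465 → 1134
1134 → 93
93 → 756
756 → 684
684 → 792
792 → 1080
1080 → 513
513 → 153
153 → 153  — 153 repeats.
That took 9 steps.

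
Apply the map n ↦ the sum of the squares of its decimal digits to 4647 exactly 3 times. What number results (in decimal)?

26

4647 → 4² + 6² + 4² + 7² = 117
117 → 1² + 1² + 7² = 51
51 → 5² + 1² = 26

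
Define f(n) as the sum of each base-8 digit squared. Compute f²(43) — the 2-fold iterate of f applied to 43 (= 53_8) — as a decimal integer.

43 = (5,3)_8 → 5² + 3² = 34
34 = (4,2)_8 → 4² + 2² = 20

20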